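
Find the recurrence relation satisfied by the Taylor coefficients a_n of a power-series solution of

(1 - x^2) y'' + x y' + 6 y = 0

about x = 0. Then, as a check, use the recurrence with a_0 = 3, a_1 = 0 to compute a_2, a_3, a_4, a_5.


Substitute y = sum_n a_n x^n.
(1 - 1 x^2) y'' contributes (n+2)(n+1) a_{n+2} - n(n-1) a_n at x^n.
x y'(x) contributes n a_n at x^n.
6 y(x) contributes 6 a_n at x^n.
Matching x^n: (n+2)(n+1) a_{n+2} + (-n(n-1) + n + 6) a_n = 0.
Thus a_{n+2} = (n(n-1) - n - 6) / ((n+1)(n+2)) * a_n.

Check with a_0 = 3, a_1 = 0 (apply the recurrence for n = 0, 1, 2, 3): a_0 = 3, a_1 = 0, a_2 = -9, a_3 = 0, a_4 = 9/2, a_5 = 0.

a_(n+2) = (n(n-1) - n - 6) / ((n+1)(n+2)) * a_n; check: a_0 = 3, a_1 = 0, a_2 = -9, a_3 = 0, a_4 = 9/2, a_5 = 0


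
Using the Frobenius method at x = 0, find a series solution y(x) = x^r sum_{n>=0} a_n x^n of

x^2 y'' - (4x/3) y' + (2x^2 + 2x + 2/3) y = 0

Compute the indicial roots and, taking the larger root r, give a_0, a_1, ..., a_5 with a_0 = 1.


Write in Frobenius form y'' + (p(x)/x) y' + (q(x)/x^2) y = 0:
  p(x) = -4/3,  q(x) = 2x^2 + 2x + 2/3.
Indicial equation: r(r-1) + (-4/3) r + (2/3) = 0 -> roots r_1 = 2, r_2 = 1/3.
Take r = r_1 = 2. Let y(x) = x^r sum_{n>=0} a_n x^n with a_0 = 1.
Substitute y = x^r sum a_n x^n and match x^{r+n}. The recurrence is
  D(n) a_n + 2 a_{n-1} + 2 a_{n-2} = 0,  where D(n) = (r+n)(r+n-1) + (-4/3)(r+n) + (2/3).
  a_n = [-2 a_{n-1} - 2 a_{n-2}] / D(n).
Since the indicial polynomial factors as (r - r_1)(r - r_2), D(n) = (r_1 + n - r_1)(r_1 + n - r_2) = n(n + 5/3).
Evaluating step by step (a_0 = 1):
  n = 1: D(1) = 1(1 + 5/3) = 8/3; numerator = -2(1) = -2; a_1 = (-2)/(8/3) = -3/4
  n = 2: D(2) = 2(2 + 5/3) = 22/3; numerator = -2(-3/4) - 2(1) = -1/2; a_2 = (-1/2)/(22/3) = -3/44
  n = 3: D(3) = 3(3 + 5/3) = 14; numerator = -2(-3/44) - 2(-3/4) = 18/11; a_3 = (18/11)/(14) = 9/77
  n = 4: D(4) = 4(4 + 5/3) = 68/3; numerator = -2(9/77) - 2(-3/44) = -15/154; a_4 = (-15/154)/(68/3) = -45/10472
  n = 5: D(5) = 5(5 + 5/3) = 100/3; numerator = -2(-45/10472) - 2(9/77) = -1179/5236; a_5 = (-1179/5236)/(100/3) = -3537/523600

r = 2; a_0 = 1; a_1 = -3/4; a_2 = -3/44; a_3 = 9/77; a_4 = -45/10472; a_5 = -3537/523600


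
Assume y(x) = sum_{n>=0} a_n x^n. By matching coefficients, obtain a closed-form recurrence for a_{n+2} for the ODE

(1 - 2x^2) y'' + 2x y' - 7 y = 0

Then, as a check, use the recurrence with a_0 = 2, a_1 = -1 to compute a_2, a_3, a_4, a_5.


Substitute y = sum_n a_n x^n.
(1 - 2 x^2) y'' contributes (n+2)(n+1) a_{n+2} - 2 n(n-1) a_n at x^n.
2 x y'(x) contributes 2 n a_n at x^n.
-7 y(x) contributes -7 a_n at x^n.
Matching x^n: (n+2)(n+1) a_{n+2} + (-2 n(n-1) + 2 n - 7) a_n = 0.
Thus a_{n+2} = (2 n(n-1) - 2 n + 7) / ((n+1)(n+2)) * a_n.

Check with a_0 = 2, a_1 = -1 (apply the recurrence for n = 0, 1, 2, 3): a_0 = 2, a_1 = -1, a_2 = 7, a_3 = -5/6, a_4 = 49/12, a_5 = -13/24.

a_(n+2) = (2 n(n-1) - 2 n + 7) / ((n+1)(n+2)) * a_n; check: a_0 = 2, a_1 = -1, a_2 = 7, a_3 = -5/6, a_4 = 49/12, a_5 = -13/24


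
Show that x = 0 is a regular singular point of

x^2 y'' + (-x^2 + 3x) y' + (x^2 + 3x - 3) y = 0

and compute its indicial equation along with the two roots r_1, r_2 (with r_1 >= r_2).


Divide by x^2 to reach normal form y'' + P_1(x) y' + P_2(x) y = 0 with P_1(x) = -1 + 3/x and P_2(x) = 1 + 3/x - 3/x^2.
x = 0 is a singular point because the y'-coefficient -1 + 3/x has a pole at x = 0 and the y-coefficient 1 + 3/x - 3/x^2 has a pole at x = 0.
It is a regular singular point because x P_1(x) = p(x) = 3 - x and x^2 P_2(x) = q(x) = x^2 + 3x - 3 are polynomials, hence analytic at x = 0.
p(0) = 3,  q(0) = -3.
Indicial equation: r(r-1) + p(0) r + q(0) = 0, i.e. r^2 + (p(0) - 1) r + q(0) = 0, i.e. r^2 + 2 r - 3 = 0.
Discriminant: (2)^2 - 4(-3) = 16, so r = (-2 ± 4)/2.
Solving: r_1 = 1, r_2 = -3.

indicial: r^2 + 2 r - 3 = 0; roots r_1 = 1, r_2 = -3


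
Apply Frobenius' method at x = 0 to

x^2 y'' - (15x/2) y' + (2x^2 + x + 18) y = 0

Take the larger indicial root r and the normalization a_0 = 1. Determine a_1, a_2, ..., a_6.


Write in Frobenius form y'' + (p(x)/x) y' + (q(x)/x^2) y = 0:
  p(x) = -15/2,  q(x) = 2x^2 + x + 18.
Indicial equation: r(r-1) + (-15/2) r + (18) = 0 -> roots r_1 = 9/2, r_2 = 4.
Take r = r_1 = 9/2. Let y(x) = x^r sum_{n>=0} a_n x^n with a_0 = 1.
Substitute y = x^r sum a_n x^n and match x^{r+n}. The recurrence is
  D(n) a_n + 1 a_{n-1} + 2 a_{n-2} = 0,  where D(n) = (r+n)(r+n-1) + (-15/2)(r+n) + (18).
  a_n = [-1 a_{n-1} - 2 a_{n-2}] / D(n).
Since the indicial polynomial factors as (r - r_1)(r - r_2), D(n) = (r_1 + n - r_1)(r_1 + n - r_2) = n(n + 1/2).
Evaluating step by step (a_0 = 1):
  n = 1: D(1) = 1(1 + 1/2) = 3/2; numerator = -1(1) = -1; a_1 = (-1)/(3/2) = -2/3
  n = 2: D(2) = 2(2 + 1/2) = 5; numerator = -1(-2/3) - 2(1) = -4/3; a_2 = (-4/3)/(5) = -4/15
  n = 3: D(3) = 3(3 + 1/2) = 21/2; numerator = -1(-4/15) - 2(-2/3) = 8/5; a_3 = (8/5)/(21/2) = 16/105
  n = 4: D(4) = 4(4 + 1/2) = 18; numerator = -1(16/105) - 2(-4/15) = 8/21; a_4 = (8/21)/(18) = 4/189
  n = 5: D(5) = 5(5 + 1/2) = 55/2; numerator = -1(4/189) - 2(16/105) = -44/135; a_5 = (-44/135)/(55/2) = -8/675
  n = 6: D(6) = 6(6 + 1/2) = 39; numerator = -1(-8/675) - 2(4/189) = -16/525; a_6 = (-16/525)/(39) = -16/20475

r = 9/2; a_0 = 1; a_1 = -2/3; a_2 = -4/15; a_3 = 16/105; a_4 = 4/189; a_5 = -8/675; a_6 = -16/20475


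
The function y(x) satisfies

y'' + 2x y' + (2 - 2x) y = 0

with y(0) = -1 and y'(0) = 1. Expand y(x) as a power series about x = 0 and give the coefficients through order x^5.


Ansatz: y(x) = sum_{n>=0} a_n x^n, so y'(x) = sum_{n>=1} n a_n x^(n-1) and y''(x) = sum_{n>=2} n(n-1) a_n x^(n-2).
Substitute into P(x) y'' + Q(x) y' + R(x) y = 0 with P(x) = 1, Q(x) = 2x, R(x) = 2 - 2x, and match powers of x.
Initial conditions: a_0 = -1, a_1 = 1.
Setting the coefficient of each power of x to zero and solving order by order (substituting the coefficients already found):
  x^0: 2 a_2 + 2 a_0 = 0  ->  2 a_2 = -2 a_0 = 2  ->  a_2 = 1
  x^1: 6 a_3 + 4 a_1 - 2 a_0 = 0  ->  6 a_3 = -4 a_1 + 2 a_0 = -6  ->  a_3 = -1
  x^2: 12 a_4 + 6 a_2 - 2 a_1 = 0  ->  12 a_4 = -6 a_2 + 2 a_1 = -4  ->  a_4 = -1/3
  x^3: 20 a_5 + 8 a_3 - 2 a_2 = 0  ->  20 a_5 = -8 a_3 + 2 a_2 = 10  ->  a_5 = 1/2
Truncated series: y(x) = -1 + x + x^2 - x^3 - (1/3) x^4 + (1/2) x^5 + O(x^6).

a_0 = -1; a_1 = 1; a_2 = 1; a_3 = -1; a_4 = -1/3; a_5 = 1/2


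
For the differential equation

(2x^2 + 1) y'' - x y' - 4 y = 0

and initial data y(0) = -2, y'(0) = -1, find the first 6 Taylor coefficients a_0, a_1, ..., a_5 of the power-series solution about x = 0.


Ansatz: y(x) = sum_{n>=0} a_n x^n, so y'(x) = sum_{n>=1} n a_n x^(n-1) and y''(x) = sum_{n>=2} n(n-1) a_n x^(n-2).
Substitute into P(x) y'' + Q(x) y' + R(x) y = 0 with P(x) = 2x^2 + 1, Q(x) = -x, R(x) = -4, and match powers of x.
Initial conditions: a_0 = -2, a_1 = -1.
Setting the coefficient of each power of x to zero and solving order by order (substituting the coefficients already found):
  x^0: 2 a_2 - 4 a_0 = 0  ->  2 a_2 = 4 a_0 = -8  ->  a_2 = -4
  x^1: 6 a_3 - 5 a_1 = 0  ->  6 a_3 = 5 a_1 = -5  ->  a_3 = -5/6
  x^2: 12 a_4 - 2 a_2 = 0  ->  12 a_4 = 2 a_2 = -8  ->  a_4 = -2/3
  x^3: 20 a_5 + 5 a_3 = 0  ->  20 a_5 = -5 a_3 = 25/6  ->  a_5 = 5/24
Truncated series: y(x) = -2 - x - 4 x^2 - (5/6) x^3 - (2/3) x^4 + (5/24) x^5 + O(x^6).

a_0 = -2; a_1 = -1; a_2 = -4; a_3 = -5/6; a_4 = -2/3; a_5 = 5/24


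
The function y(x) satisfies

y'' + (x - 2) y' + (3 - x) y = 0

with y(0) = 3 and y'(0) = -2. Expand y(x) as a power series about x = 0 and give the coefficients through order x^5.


Ansatz: y(x) = sum_{n>=0} a_n x^n, so y'(x) = sum_{n>=1} n a_n x^(n-1) and y''(x) = sum_{n>=2} n(n-1) a_n x^(n-2).
Substitute into P(x) y'' + Q(x) y' + R(x) y = 0 with P(x) = 1, Q(x) = x - 2, R(x) = 3 - x, and match powers of x.
Initial conditions: a_0 = 3, a_1 = -2.
Setting the coefficient of each power of x to zero and solving order by order (substituting the coefficients already found):
  x^0: 2 a_2 - 2 a_1 + 3 a_0 = 0  ->  2 a_2 = 2 a_1 - 3 a_0 = -13  ->  a_2 = -13/2
  x^1: 6 a_3 - 4 a_2 + 4 a_1 - a_0 = 0  ->  6 a_3 = 4 a_2 - 4 a_1 + a_0 = -15  ->  a_3 = -5/2
  x^2: 12 a_4 - 6 a_3 + 5 a_2 - a_1 = 0  ->  12 a_4 = 6 a_3 - 5 a_2 + a_1 = 31/2  ->  a_4 = 31/24
  x^3: 20 a_5 - 8 a_4 + 6 a_3 - a_2 = 0  ->  20 a_5 = 8 a_4 - 6 a_3 + a_2 = 113/6  ->  a_5 = 113/120
Truncated series: y(x) = 3 - 2 x - (13/2) x^2 - (5/2) x^3 + (31/24) x^4 + (113/120) x^5 + O(x^6).

a_0 = 3; a_1 = -2; a_2 = -13/2; a_3 = -5/2; a_4 = 31/24; a_5 = 113/120


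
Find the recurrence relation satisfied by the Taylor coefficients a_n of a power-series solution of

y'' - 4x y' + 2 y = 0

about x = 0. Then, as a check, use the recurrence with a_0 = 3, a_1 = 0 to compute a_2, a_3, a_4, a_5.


Substitute y = sum_n a_n x^n.
y''(x) has coefficient (n+2)(n+1) a_{n+2} at x^n;
-4 x y'(x) has coefficient -4 n a_n at x^n (shift);
2 y(x) has coefficient 2 a_n at x^n.
Matching x^n: (n+2)(n+1) a_{n+2} + (-4n + 2) a_n = 0.
Thus a_{n+2} = (4n - 2) / ((n+1)(n+2)) * a_n.

Check with a_0 = 3, a_1 = 0 (apply the recurrence for n = 0, 1, 2, 3): a_0 = 3, a_1 = 0, a_2 = -3, a_3 = 0, a_4 = -3/2, a_5 = 0.

a_(n+2) = (4n - 2) / ((n+1)(n+2)) * a_n; check: a_0 = 3, a_1 = 0, a_2 = -3, a_3 = 0, a_4 = -3/2, a_5 = 0


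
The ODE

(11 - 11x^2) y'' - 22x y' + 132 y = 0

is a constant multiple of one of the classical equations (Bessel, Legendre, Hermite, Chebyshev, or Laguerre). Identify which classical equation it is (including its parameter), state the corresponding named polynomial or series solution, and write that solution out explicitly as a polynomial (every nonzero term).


All three coefficients share the factor 11; dividing through by 11 gives  (1 - x^2) y'' - 2x y' + 12 y = 0.
This matches the Legendre equation (1 - x^2) y'' - 2x y' + n(n+1) y = 0 (note the -2x y' term) with n(n+1) = 12, so n = 3; the polynomial solution is P_3(x).
With y = sum_k a_k x^k, matching x^k gives (k+2)(k+1) a_{k+2} = [k(k+1) - n(n+1)] a_k = (k - 3)(k + 4) a_k. The right side vanishes at k = 3, so the series with the parity of 3 terminates at degree 3.
Standard normalization (P_n(1) = 1): leading coefficient (2n)!/(2^n (n!)^2) = 720/(8*36) = 5/2, so a_3 = 5/2. Work downward with a_k = (k+1)(k+2) a_{k+2} / ((k - 3)(k + 4)):
  a_1 = (2)(3)(5/2) / ((1 - 3)(1 + 4)) = 15/(-10) = -3/2
Hence P_3(x) = 5 x^3/2 - 3 x/2.

P_3(x); series = 5 x^3/2 - 3 x/2


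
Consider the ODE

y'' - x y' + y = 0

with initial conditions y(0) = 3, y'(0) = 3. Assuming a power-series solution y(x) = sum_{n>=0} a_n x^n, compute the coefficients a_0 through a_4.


Ansatz: y(x) = sum_{n>=0} a_n x^n, so y'(x) = sum_{n>=1} n a_n x^(n-1) and y''(x) = sum_{n>=2} n(n-1) a_n x^(n-2).
Substitute into P(x) y'' + Q(x) y' + R(x) y = 0 with P(x) = 1, Q(x) = -x, R(x) = 1, and match powers of x.
Initial conditions: a_0 = 3, a_1 = 3.
Setting the coefficient of each power of x to zero and solving order by order (substituting the coefficients already found):
  x^0: 2 a_2 + a_0 = 0  ->  2 a_2 = -a_0 = -3  ->  a_2 = -3/2
  x^1: 6 a_3 = 0  ->  a_3 = 0
  x^2: 12 a_4 - a_2 = 0  ->  12 a_4 = a_2 = -3/2  ->  a_4 = -1/8
Truncated series: y(x) = 3 + 3 x - (3/2) x^2 - (1/8) x^4 + O(x^5).

a_0 = 3; a_1 = 3; a_2 = -3/2; a_3 = 0; a_4 = -1/8


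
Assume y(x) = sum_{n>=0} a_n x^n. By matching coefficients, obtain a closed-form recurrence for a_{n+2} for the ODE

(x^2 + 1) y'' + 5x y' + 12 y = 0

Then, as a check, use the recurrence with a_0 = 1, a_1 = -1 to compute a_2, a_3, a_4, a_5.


Substitute y = sum_n a_n x^n.
(1 + 1 x^2) y'' contributes (n+2)(n+1) a_{n+2} + n(n-1) a_n at x^n.
5 x y'(x) contributes 5 n a_n at x^n.
12 y(x) contributes 12 a_n at x^n.
Matching x^n: (n+2)(n+1) a_{n+2} + (n(n-1) + 5 n + 12) a_n = 0.
Thus a_{n+2} = (-n(n-1) - 5 n - 12) / ((n+1)(n+2)) * a_n.

Check with a_0 = 1, a_1 = -1 (apply the recurrence for n = 0, 1, 2, 3): a_0 = 1, a_1 = -1, a_2 = -6, a_3 = 17/6, a_4 = 12, a_5 = -187/40.

a_(n+2) = (-n(n-1) - 5 n - 12) / ((n+1)(n+2)) * a_n; check: a_0 = 1, a_1 = -1, a_2 = -6, a_3 = 17/6, a_4 = 12, a_5 = -187/40


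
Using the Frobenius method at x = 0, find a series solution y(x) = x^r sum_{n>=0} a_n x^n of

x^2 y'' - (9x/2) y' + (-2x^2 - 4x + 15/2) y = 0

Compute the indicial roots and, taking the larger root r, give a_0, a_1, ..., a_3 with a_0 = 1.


Write in Frobenius form y'' + (p(x)/x) y' + (q(x)/x^2) y = 0:
  p(x) = -9/2,  q(x) = -2x^2 - 4x + 15/2.
Indicial equation: r(r-1) + (-9/2) r + (15/2) = 0 -> roots r_1 = 3, r_2 = 5/2.
Take r = r_1 = 3. Let y(x) = x^r sum_{n>=0} a_n x^n with a_0 = 1.
Substitute y = x^r sum a_n x^n and match x^{r+n}. The recurrence is
  D(n) a_n - 4 a_{n-1} - 2 a_{n-2} = 0,  where D(n) = (r+n)(r+n-1) + (-9/2)(r+n) + (15/2).
  a_n = [4 a_{n-1} + 2 a_{n-2}] / D(n).
Since the indicial polynomial factors as (r - r_1)(r - r_2), D(n) = (r_1 + n - r_1)(r_1 + n - r_2) = n(n + 1/2).
Evaluating step by step (a_0 = 1):
  n = 1: D(1) = 1(1 + 1/2) = 3/2; numerator = 4(1) = 4; a_1 = (4)/(3/2) = 8/3
  n = 2: D(2) = 2(2 + 1/2) = 5; numerator = 4(8/3) + 2(1) = 38/3; a_2 = (38/3)/(5) = 38/15
  n = 3: D(3) = 3(3 + 1/2) = 21/2; numerator = 4(38/15) + 2(8/3) = 232/15; a_3 = (232/15)/(21/2) = 464/315

r = 3; a_0 = 1; a_1 = 8/3; a_2 = 38/15; a_3 = 464/315


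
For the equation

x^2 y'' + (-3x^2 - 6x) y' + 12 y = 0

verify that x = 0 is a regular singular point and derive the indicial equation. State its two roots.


Divide by x^2 to reach normal form y'' + P_1(x) y' + P_2(x) y = 0 with P_1(x) = -3 - 6/x and P_2(x) = 12/x^2.
x = 0 is a singular point because the y'-coefficient -3 - 6/x has a pole at x = 0 and the y-coefficient 12/x^2 has a pole at x = 0.
It is a regular singular point because x P_1(x) = p(x) = -3x - 6 and x^2 P_2(x) = q(x) = 12 are polynomials, hence analytic at x = 0.
p(0) = -6,  q(0) = 12.
Indicial equation: r(r-1) + p(0) r + q(0) = 0, i.e. r^2 + (p(0) - 1) r + q(0) = 0, i.e. r^2 - 7 r + 12 = 0.
Discriminant: (-7)^2 - 4(12) = 1, so r = (7 ± 1)/2.
Solving: r_1 = 4, r_2 = 3.

indicial: r^2 - 7 r + 12 = 0; roots r_1 = 4, r_2 = 3


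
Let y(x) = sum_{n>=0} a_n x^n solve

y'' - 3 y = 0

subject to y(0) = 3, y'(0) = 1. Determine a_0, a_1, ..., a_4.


Ansatz: y(x) = sum_{n>=0} a_n x^n, so y'(x) = sum_{n>=1} n a_n x^(n-1) and y''(x) = sum_{n>=2} n(n-1) a_n x^(n-2).
Substitute into P(x) y'' + Q(x) y' + R(x) y = 0 with P(x) = 1, Q(x) = 0, R(x) = -3, and match powers of x.
Initial conditions: a_0 = 3, a_1 = 1.
Setting the coefficient of each power of x to zero and solving order by order (substituting the coefficients already found):
  x^0: 2 a_2 - 3 a_0 = 0  ->  2 a_2 = 3 a_0 = 9  ->  a_2 = 9/2
  x^1: 6 a_3 - 3 a_1 = 0  ->  6 a_3 = 3 a_1 = 3  ->  a_3 = 1/2
  x^2: 12 a_4 - 3 a_2 = 0  ->  12 a_4 = 3 a_2 = 27/2  ->  a_4 = 9/8
Truncated series: y(x) = 3 + x + (9/2) x^2 + (1/2) x^3 + (9/8) x^4 + O(x^5).

a_0 = 3; a_1 = 1; a_2 = 9/2; a_3 = 1/2; a_4 = 9/8


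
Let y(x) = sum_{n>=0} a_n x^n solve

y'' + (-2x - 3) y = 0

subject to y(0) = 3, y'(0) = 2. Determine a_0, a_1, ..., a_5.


Ansatz: y(x) = sum_{n>=0} a_n x^n, so y'(x) = sum_{n>=1} n a_n x^(n-1) and y''(x) = sum_{n>=2} n(n-1) a_n x^(n-2).
Substitute into P(x) y'' + Q(x) y' + R(x) y = 0 with P(x) = 1, Q(x) = 0, R(x) = -2x - 3, and match powers of x.
Initial conditions: a_0 = 3, a_1 = 2.
Setting the coefficient of each power of x to zero and solving order by order (substituting the coefficients already found):
  x^0: 2 a_2 - 3 a_0 = 0  ->  2 a_2 = 3 a_0 = 9  ->  a_2 = 9/2
  x^1: 6 a_3 - 3 a_1 - 2 a_0 = 0  ->  6 a_3 = 3 a_1 + 2 a_0 = 12  ->  a_3 = 2
  x^2: 12 a_4 - 3 a_2 - 2 a_1 = 0  ->  12 a_4 = 3 a_2 + 2 a_1 = 35/2  ->  a_4 = 35/24
  x^3: 20 a_5 - 3 a_3 - 2 a_2 = 0  ->  20 a_5 = 3 a_3 + 2 a_2 = 15  ->  a_5 = 3/4
Truncated series: y(x) = 3 + 2 x + (9/2) x^2 + 2 x^3 + (35/24) x^4 + (3/4) x^5 + O(x^6).

a_0 = 3; a_1 = 2; a_2 = 9/2; a_3 = 2; a_4 = 35/24; a_5 = 3/4


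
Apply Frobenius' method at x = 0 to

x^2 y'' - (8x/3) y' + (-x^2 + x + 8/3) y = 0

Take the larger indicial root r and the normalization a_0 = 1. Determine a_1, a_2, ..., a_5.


Write in Frobenius form y'' + (p(x)/x) y' + (q(x)/x^2) y = 0:
  p(x) = -8/3,  q(x) = -x^2 + x + 8/3.
Indicial equation: r(r-1) + (-8/3) r + (8/3) = 0 -> roots r_1 = 8/3, r_2 = 1.
Take r = r_1 = 8/3. Let y(x) = x^r sum_{n>=0} a_n x^n with a_0 = 1.
Substitute y = x^r sum a_n x^n and match x^{r+n}. The recurrence is
  D(n) a_n + 1 a_{n-1} - 1 a_{n-2} = 0,  where D(n) = (r+n)(r+n-1) + (-8/3)(r+n) + (8/3).
  a_n = [-1 a_{n-1} + 1 a_{n-2}] / D(n).
Since the indicial polynomial factors as (r - r_1)(r - r_2), D(n) = (r_1 + n - r_1)(r_1 + n - r_2) = n(n + 5/3).
Evaluating step by step (a_0 = 1):
  n = 1: D(1) = 1(1 + 5/3) = 8/3; numerator = -1(1) = -1; a_1 = (-1)/(8/3) = -3/8
  n = 2: D(2) = 2(2 + 5/3) = 22/3; numerator = -1(-3/8) + 1(1) = 11/8; a_2 = (11/8)/(22/3) = 3/16
  n = 3: D(3) = 3(3 + 5/3) = 14; numerator = -1(3/16) + 1(-3/8) = -9/16; a_3 = (-9/16)/(14) = -9/224
  n = 4: D(4) = 4(4 + 5/3) = 68/3; numerator = -1(-9/224) + 1(3/16) = 51/224; a_4 = (51/224)/(68/3) = 9/896
  n = 5: D(5) = 5(5 + 5/3) = 100/3; numerator = -1(9/896) + 1(-9/224) = -45/896; a_5 = (-45/896)/(100/3) = -27/17920

r = 8/3; a_0 = 1; a_1 = -3/8; a_2 = 3/16; a_3 = -9/224; a_4 = 9/896; a_5 = -27/17920


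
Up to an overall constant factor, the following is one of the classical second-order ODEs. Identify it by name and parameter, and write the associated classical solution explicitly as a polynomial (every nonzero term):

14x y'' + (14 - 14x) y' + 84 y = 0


All three coefficients share the factor 14; dividing through by 14 gives  x y'' + (1 - x) y' + 6 y = 0.
This matches the Laguerre equation x y'' + (1 - x) y' + n y = 0 with n = 6; the polynomial solution is L_6(x).
With y = sum_k a_k x^k, matching x^k gives (k+1)k a_{k+1} + (k+1) a_{k+1} - k a_k + n a_k = 0, i.e. (k+1)^2 a_{k+1} = (k - n) a_k = (k - 6) a_k. The right side vanishes at k = 6, so the series terminates at degree 6.
Standard normalization L_n(0) = 1 gives a_0 = 1. Work upward with a_{k+1} = (k - 6) a_k / (k+1)^2:
  a_1 = (0 - 6)(1) / 1^2 = -6/1 = -6
  a_2 = (1 - 6)(-6) / 2^2 = 30/4 = 15/2
  a_3 = (2 - 6)(15/2) / 3^2 = -30/9 = -10/3
  a_4 = (3 - 6)(-10/3) / 4^2 = 10/16 = 5/8
  a_5 = (4 - 6)(5/8) / 5^2 = (-5/4)/25 = -1/20
  a_6 = (5 - 6)(-1/20) / 6^2 = (1/20)/36 = 1/720
Hence L_6(x) = x^6/720 - x^5/20 + 5 x^4/8 - 10 x^3/3 + 15 x^2/2 - 6 x + 1.

L_6(x); series = x^6/720 - x^5/20 + 5 x^4/8 - 10 x^3/3 + 15 x^2/2 - 6 x + 1


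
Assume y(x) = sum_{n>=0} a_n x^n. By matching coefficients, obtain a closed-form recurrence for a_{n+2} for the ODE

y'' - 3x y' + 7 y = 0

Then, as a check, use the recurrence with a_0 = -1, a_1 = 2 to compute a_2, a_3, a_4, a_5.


Substitute y = sum_n a_n x^n.
y''(x) has coefficient (n+2)(n+1) a_{n+2} at x^n;
-3 x y'(x) has coefficient -3 n a_n at x^n (shift);
7 y(x) has coefficient 7 a_n at x^n.
Matching x^n: (n+2)(n+1) a_{n+2} + (-3n + 7) a_n = 0.
Thus a_{n+2} = (3n - 7) / ((n+1)(n+2)) * a_n.

Check with a_0 = -1, a_1 = 2 (apply the recurrence for n = 0, 1, 2, 3): a_0 = -1, a_1 = 2, a_2 = 7/2, a_3 = -4/3, a_4 = -7/24, a_5 = -2/15.

a_(n+2) = (3n - 7) / ((n+1)(n+2)) * a_n; check: a_0 = -1, a_1 = 2, a_2 = 7/2, a_3 = -4/3, a_4 = -7/24, a_5 = -2/15


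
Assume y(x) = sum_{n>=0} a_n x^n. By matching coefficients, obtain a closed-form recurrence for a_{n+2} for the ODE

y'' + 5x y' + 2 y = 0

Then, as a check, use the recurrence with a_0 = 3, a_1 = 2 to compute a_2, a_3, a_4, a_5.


Substitute y = sum_n a_n x^n.
y''(x) has coefficient (n+2)(n+1) a_{n+2} at x^n;
5 x y'(x) has coefficient 5 n a_n at x^n (shift);
2 y(x) has coefficient 2 a_n at x^n.
Matching x^n: (n+2)(n+1) a_{n+2} + (5n + 2) a_n = 0.
Thus a_{n+2} = (-5n - 2) / ((n+1)(n+2)) * a_n.

Check with a_0 = 3, a_1 = 2 (apply the recurrence for n = 0, 1, 2, 3): a_0 = 3, a_1 = 2, a_2 = -3, a_3 = -7/3, a_4 = 3, a_5 = 119/60.

a_(n+2) = (-5n - 2) / ((n+1)(n+2)) * a_n; check: a_0 = 3, a_1 = 2, a_2 = -3, a_3 = -7/3, a_4 = 3, a_5 = 119/60


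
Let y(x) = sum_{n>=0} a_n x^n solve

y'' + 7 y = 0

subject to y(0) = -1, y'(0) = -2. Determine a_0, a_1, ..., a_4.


Ansatz: y(x) = sum_{n>=0} a_n x^n, so y'(x) = sum_{n>=1} n a_n x^(n-1) and y''(x) = sum_{n>=2} n(n-1) a_n x^(n-2).
Substitute into P(x) y'' + Q(x) y' + R(x) y = 0 with P(x) = 1, Q(x) = 0, R(x) = 7, and match powers of x.
Initial conditions: a_0 = -1, a_1 = -2.
Setting the coefficient of each power of x to zero and solving order by order (substituting the coefficients already found):
  x^0: 2 a_2 + 7 a_0 = 0  ->  2 a_2 = -7 a_0 = 7  ->  a_2 = 7/2
  x^1: 6 a_3 + 7 a_1 = 0  ->  6 a_3 = -7 a_1 = 14  ->  a_3 = 7/3
  x^2: 12 a_4 + 7 a_2 = 0  ->  12 a_4 = -7 a_2 = -49/2  ->  a_4 = -49/24
Truncated series: y(x) = -1 - 2 x + (7/2) x^2 + (7/3) x^3 - (49/24) x^4 + O(x^5).

a_0 = -1; a_1 = -2; a_2 = 7/2; a_3 = 7/3; a_4 = -49/24


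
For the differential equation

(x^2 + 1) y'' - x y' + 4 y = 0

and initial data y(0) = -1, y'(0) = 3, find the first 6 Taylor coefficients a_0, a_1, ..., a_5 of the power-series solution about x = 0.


Ansatz: y(x) = sum_{n>=0} a_n x^n, so y'(x) = sum_{n>=1} n a_n x^(n-1) and y''(x) = sum_{n>=2} n(n-1) a_n x^(n-2).
Substitute into P(x) y'' + Q(x) y' + R(x) y = 0 with P(x) = x^2 + 1, Q(x) = -x, R(x) = 4, and match powers of x.
Initial conditions: a_0 = -1, a_1 = 3.
Setting the coefficient of each power of x to zero and solving order by order (substituting the coefficients already found):
  x^0: 2 a_2 + 4 a_0 = 0  ->  2 a_2 = -4 a_0 = 4  ->  a_2 = 2
  x^1: 6 a_3 + 3 a_1 = 0  ->  6 a_3 = -3 a_1 = -9  ->  a_3 = -3/2
  x^2: 12 a_4 + 4 a_2 = 0  ->  12 a_4 = -4 a_2 = -8  ->  a_4 = -2/3
  x^3: 20 a_5 + 7 a_3 = 0  ->  20 a_5 = -7 a_3 = 21/2  ->  a_5 = 21/40
Truncated series: y(x) = -1 + 3 x + 2 x^2 - (3/2) x^3 - (2/3) x^4 + (21/40) x^5 + O(x^6).

a_0 = -1; a_1 = 3; a_2 = 2; a_3 = -3/2; a_4 = -2/3; a_5 = 21/40


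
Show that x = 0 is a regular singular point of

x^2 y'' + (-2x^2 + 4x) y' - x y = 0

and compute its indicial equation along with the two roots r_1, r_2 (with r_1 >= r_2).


Divide by x^2 to reach normal form y'' + P_1(x) y' + P_2(x) y = 0 with P_1(x) = -2 + 4/x and P_2(x) = -1/x.
x = 0 is a singular point because the y'-coefficient -2 + 4/x has a pole at x = 0 and the y-coefficient -1/x has a pole at x = 0.
It is a regular singular point because x P_1(x) = p(x) = 4 - 2x and x^2 P_2(x) = q(x) = -x are polynomials, hence analytic at x = 0.
p(0) = 4,  q(0) = 0.
Indicial equation: r(r-1) + p(0) r + q(0) = 0, i.e. r^2 + (p(0) - 1) r + q(0) = 0, i.e. r^2 + 3 r = 0.
Discriminant: (3)^2 - 4(0) = 9, so r = (-3 ± 3)/2.
Solving: r_1 = 0, r_2 = -3.

indicial: r^2 + 3 r = 0; roots r_1 = 0, r_2 = -3


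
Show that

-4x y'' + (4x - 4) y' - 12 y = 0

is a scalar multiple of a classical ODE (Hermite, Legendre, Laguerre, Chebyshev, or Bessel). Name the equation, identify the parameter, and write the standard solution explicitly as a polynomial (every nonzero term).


All three coefficients share the factor -4; dividing through by -4 gives  x y'' + (1 - x) y' + 3 y = 0.
This matches the Laguerre equation x y'' + (1 - x) y' + n y = 0 with n = 3; the polynomial solution is L_3(x).
With y = sum_k a_k x^k, matching x^k gives (k+1)k a_{k+1} + (k+1) a_{k+1} - k a_k + n a_k = 0, i.e. (k+1)^2 a_{k+1} = (k - n) a_k = (k - 3) a_k. The right side vanishes at k = 3, so the series terminates at degree 3.
Standard normalization L_n(0) = 1 gives a_0 = 1. Work upward with a_{k+1} = (k - 3) a_k / (k+1)^2:
  a_1 = (0 - 3)(1) / 1^2 = -3/1 = -3
  a_2 = (1 - 3)(-3) / 2^2 = 6/4 = 3/2
  a_3 = (2 - 3)(3/2) / 3^2 = (-3/2)/9 = -1/6
Hence L_3(x) = -x^3/6 + 3 x^2/2 - 3 x + 1.

L_3(x); series = -x^3/6 + 3 x^2/2 - 3 x + 1


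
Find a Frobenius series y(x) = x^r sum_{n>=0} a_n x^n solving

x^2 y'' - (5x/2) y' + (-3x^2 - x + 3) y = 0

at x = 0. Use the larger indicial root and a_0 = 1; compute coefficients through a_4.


Write in Frobenius form y'' + (p(x)/x) y' + (q(x)/x^2) y = 0:
  p(x) = -5/2,  q(x) = -3x^2 - x + 3.
Indicial equation: r(r-1) + (-5/2) r + (3) = 0 -> roots r_1 = 2, r_2 = 3/2.
Take r = r_1 = 2. Let y(x) = x^r sum_{n>=0} a_n x^n with a_0 = 1.
Substitute y = x^r sum a_n x^n and match x^{r+n}. The recurrence is
  D(n) a_n - 1 a_{n-1} - 3 a_{n-2} = 0,  where D(n) = (r+n)(r+n-1) + (-5/2)(r+n) + (3).
  a_n = [1 a_{n-1} + 3 a_{n-2}] / D(n).
Since the indicial polynomial factors as (r - r_1)(r - r_2), D(n) = (r_1 + n - r_1)(r_1 + n - r_2) = n(n + 1/2).
Evaluating step by step (a_0 = 1):
  n = 1: D(1) = 1(1 + 1/2) = 3/2; numerator = 1(1) = 1; a_1 = (1)/(3/2) = 2/3
  n = 2: D(2) = 2(2 + 1/2) = 5; numerator = 1(2/3) + 3(1) = 11/3; a_2 = (11/3)/(5) = 11/15
  n = 3: D(3) = 3(3 + 1/2) = 21/2; numerator = 1(11/15) + 3(2/3) = 41/15; a_3 = (41/15)/(21/2) = 82/315
  n = 4: D(4) = 4(4 + 1/2) = 18; numerator = 1(82/315) + 3(11/15) = 155/63; a_4 = (155/63)/(18) = 155/1134

r = 2; a_0 = 1; a_1 = 2/3; a_2 = 11/15; a_3 = 82/315; a_4 = 155/1134


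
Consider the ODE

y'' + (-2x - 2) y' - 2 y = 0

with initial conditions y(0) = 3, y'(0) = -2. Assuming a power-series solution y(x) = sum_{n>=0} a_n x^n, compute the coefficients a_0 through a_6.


Ansatz: y(x) = sum_{n>=0} a_n x^n, so y'(x) = sum_{n>=1} n a_n x^(n-1) and y''(x) = sum_{n>=2} n(n-1) a_n x^(n-2).
Substitute into P(x) y'' + Q(x) y' + R(x) y = 0 with P(x) = 1, Q(x) = -2x - 2, R(x) = -2, and match powers of x.
Initial conditions: a_0 = 3, a_1 = -2.
Setting the coefficient of each power of x to zero and solving order by order (substituting the coefficients already found):
  x^0: 2 a_2 - 2 a_1 - 2 a_0 = 0  ->  2 a_2 = 2 a_1 + 2 a_0 = 2  ->  a_2 = 1
  x^1: 6 a_3 - 4 a_2 - 4 a_1 = 0  ->  6 a_3 = 4 a_2 + 4 a_1 = -4  ->  a_3 = -2/3
  x^2: 12 a_4 - 6 a_3 - 6 a_2 = 0  ->  12 a_4 = 6 a_3 + 6 a_2 = 2  ->  a_4 = 1/6
  x^3: 20 a_5 - 8 a_4 - 8 a_3 = 0  ->  20 a_5 = 8 a_4 + 8 a_3 = -4  ->  a_5 = -1/5
  x^4: 30 a_6 - 10 a_5 - 10 a_4 = 0  ->  30 a_6 = 10 a_5 + 10 a_4 = -1/3  ->  a_6 = -1/90
Truncated series: y(x) = 3 - 2 x + x^2 - (2/3) x^3 + (1/6) x^4 - (1/5) x^5 - (1/90) x^6 + O(x^7).

a_0 = 3; a_1 = -2; a_2 = 1; a_3 = -2/3; a_4 = 1/6; a_5 = -1/5; a_6 = -1/90


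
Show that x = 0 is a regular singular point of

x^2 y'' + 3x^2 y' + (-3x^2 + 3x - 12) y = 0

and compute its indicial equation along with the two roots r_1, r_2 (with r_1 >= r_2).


Divide by x^2 to reach normal form y'' + P_1(x) y' + P_2(x) y = 0 with P_1(x) = 3 and P_2(x) = -3 + 3/x - 12/x^2.
x = 0 is a singular point because the y-coefficient -3 + 3/x - 12/x^2 has a pole at x = 0.
It is a regular singular point because x P_1(x) = p(x) = 3x and x^2 P_2(x) = q(x) = -3x^2 + 3x - 12 are polynomials, hence analytic at x = 0.
p(0) = 0,  q(0) = -12.
Indicial equation: r(r-1) + p(0) r + q(0) = 0, i.e. r^2 + (p(0) - 1) r + q(0) = 0, i.e. r^2 - 1 r - 12 = 0.
Discriminant: (-1)^2 - 4(-12) = 49, so r = (1 ± 7)/2.
Solving: r_1 = 4, r_2 = -3.

indicial: r^2 - 1 r - 12 = 0; roots r_1 = 4, r_2 = -3


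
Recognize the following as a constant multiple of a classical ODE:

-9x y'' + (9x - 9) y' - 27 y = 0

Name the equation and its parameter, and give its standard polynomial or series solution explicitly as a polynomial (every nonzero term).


All three coefficients share the factor -9; dividing through by -9 gives  x y'' + (1 - x) y' + 3 y = 0.
This matches the Laguerre equation x y'' + (1 - x) y' + n y = 0 with n = 3; the polynomial solution is L_3(x).
With y = sum_k a_k x^k, matching x^k gives (k+1)k a_{k+1} + (k+1) a_{k+1} - k a_k + n a_k = 0, i.e. (k+1)^2 a_{k+1} = (k - n) a_k = (k - 3) a_k. The right side vanishes at k = 3, so the series terminates at degree 3.
Standard normalization L_n(0) = 1 gives a_0 = 1. Work upward with a_{k+1} = (k - 3) a_k / (k+1)^2:
  a_1 = (0 - 3)(1) / 1^2 = -3/1 = -3
  a_2 = (1 - 3)(-3) / 2^2 = 6/4 = 3/2
  a_3 = (2 - 3)(3/2) / 3^2 = (-3/2)/9 = -1/6
Hence L_3(x) = -x^3/6 + 3 x^2/2 - 3 x + 1.

L_3(x); series = -x^3/6 + 3 x^2/2 - 3 x + 1


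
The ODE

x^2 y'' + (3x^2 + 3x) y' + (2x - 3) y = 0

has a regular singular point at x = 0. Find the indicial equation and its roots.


Divide by x^2 to reach normal form y'' + P_1(x) y' + P_2(x) y = 0 with P_1(x) = 3 + 3/x and P_2(x) = 2/x - 3/x^2.
x = 0 is a singular point because the y'-coefficient 3 + 3/x has a pole at x = 0 and the y-coefficient 2/x - 3/x^2 has a pole at x = 0.
It is a regular singular point because x P_1(x) = p(x) = 3x + 3 and x^2 P_2(x) = q(x) = 2x - 3 are polynomials, hence analytic at x = 0.
p(0) = 3,  q(0) = -3.
Indicial equation: r(r-1) + p(0) r + q(0) = 0, i.e. r^2 + (p(0) - 1) r + q(0) = 0, i.e. r^2 + 2 r - 3 = 0.
Discriminant: (2)^2 - 4(-3) = 16, so r = (-2 ± 4)/2.
Solving: r_1 = 1, r_2 = -3.

indicial: r^2 + 2 r - 3 = 0; roots r_1 = 1, r_2 = -3


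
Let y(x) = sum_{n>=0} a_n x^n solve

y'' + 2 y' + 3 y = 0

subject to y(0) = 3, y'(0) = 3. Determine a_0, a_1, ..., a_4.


Ansatz: y(x) = sum_{n>=0} a_n x^n, so y'(x) = sum_{n>=1} n a_n x^(n-1) and y''(x) = sum_{n>=2} n(n-1) a_n x^(n-2).
Substitute into P(x) y'' + Q(x) y' + R(x) y = 0 with P(x) = 1, Q(x) = 2, R(x) = 3, and match powers of x.
Initial conditions: a_0 = 3, a_1 = 3.
Setting the coefficient of each power of x to zero and solving order by order (substituting the coefficients already found):
  x^0: 2 a_2 + 2 a_1 + 3 a_0 = 0  ->  2 a_2 = -2 a_1 - 3 a_0 = -15  ->  a_2 = -15/2
  x^1: 6 a_3 + 4 a_2 + 3 a_1 = 0  ->  6 a_3 = -4 a_2 - 3 a_1 = 21  ->  a_3 = 7/2
  x^2: 12 a_4 + 6 a_3 + 3 a_2 = 0  ->  12 a_4 = -6 a_3 - 3 a_2 = 3/2  ->  a_4 = 1/8
Truncated series: y(x) = 3 + 3 x - (15/2) x^2 + (7/2) x^3 + (1/8) x^4 + O(x^5).

a_0 = 3; a_1 = 3; a_2 = -15/2; a_3 = 7/2; a_4 = 1/8


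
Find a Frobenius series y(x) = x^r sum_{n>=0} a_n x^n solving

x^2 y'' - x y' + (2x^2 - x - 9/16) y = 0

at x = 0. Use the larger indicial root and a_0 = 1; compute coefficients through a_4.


Write in Frobenius form y'' + (p(x)/x) y' + (q(x)/x^2) y = 0:
  p(x) = -1,  q(x) = 2x^2 - x - 9/16.
Indicial equation: r(r-1) + (-1) r + (-9/16) = 0 -> roots r_1 = 9/4, r_2 = -1/4.
Take r = r_1 = 9/4. Let y(x) = x^r sum_{n>=0} a_n x^n with a_0 = 1.
Substitute y = x^r sum a_n x^n and match x^{r+n}. The recurrence is
  D(n) a_n - 1 a_{n-1} + 2 a_{n-2} = 0,  where D(n) = (r+n)(r+n-1) + (-1)(r+n) + (-9/16).
  a_n = [1 a_{n-1} - 2 a_{n-2}] / D(n).
Since the indicial polynomial factors as (r - r_1)(r - r_2), D(n) = (r_1 + n - r_1)(r_1 + n - r_2) = n(n + 5/2).
Evaluating step by step (a_0 = 1):
  n = 1: D(1) = 1(1 + 5/2) = 7/2; numerator = 1(1) = 1; a_1 = (1)/(7/2) = 2/7
  n = 2: D(2) = 2(2 + 5/2) = 9; numerator = 1(2/7) - 2(1) = -12/7; a_2 = (-12/7)/(9) = -4/21
  n = 3: D(3) = 3(3 + 5/2) = 33/2; numerator = 1(-4/21) - 2(2/7) = -16/21; a_3 = (-16/21)/(33/2) = -32/693
  n = 4: D(4) = 4(4 + 5/2) = 26; numerator = 1(-32/693) - 2(-4/21) = 232/693; a_4 = (232/693)/(26) = 116/9009

r = 9/4; a_0 = 1; a_1 = 2/7; a_2 = -4/21; a_3 = -32/693; a_4 = 116/9009


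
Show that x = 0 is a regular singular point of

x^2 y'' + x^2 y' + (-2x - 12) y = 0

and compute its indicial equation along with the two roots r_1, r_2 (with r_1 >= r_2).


Divide by x^2 to reach normal form y'' + P_1(x) y' + P_2(x) y = 0 with P_1(x) = 1 and P_2(x) = -2/x - 12/x^2.
x = 0 is a singular point because the y-coefficient -2/x - 12/x^2 has a pole at x = 0.
It is a regular singular point because x P_1(x) = p(x) = x and x^2 P_2(x) = q(x) = -2x - 12 are polynomials, hence analytic at x = 0.
p(0) = 0,  q(0) = -12.
Indicial equation: r(r-1) + p(0) r + q(0) = 0, i.e. r^2 + (p(0) - 1) r + q(0) = 0, i.e. r^2 - 1 r - 12 = 0.
Discriminant: (-1)^2 - 4(-12) = 49, so r = (1 ± 7)/2.
Solving: r_1 = 4, r_2 = -3.

indicial: r^2 - 1 r - 12 = 0; roots r_1 = 4, r_2 = -3


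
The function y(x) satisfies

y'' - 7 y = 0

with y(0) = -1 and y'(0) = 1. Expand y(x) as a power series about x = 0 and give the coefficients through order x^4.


Ansatz: y(x) = sum_{n>=0} a_n x^n, so y'(x) = sum_{n>=1} n a_n x^(n-1) and y''(x) = sum_{n>=2} n(n-1) a_n x^(n-2).
Substitute into P(x) y'' + Q(x) y' + R(x) y = 0 with P(x) = 1, Q(x) = 0, R(x) = -7, and match powers of x.
Initial conditions: a_0 = -1, a_1 = 1.
Setting the coefficient of each power of x to zero and solving order by order (substituting the coefficients already found):
  x^0: 2 a_2 - 7 a_0 = 0  ->  2 a_2 = 7 a_0 = -7  ->  a_2 = -7/2
  x^1: 6 a_3 - 7 a_1 = 0  ->  6 a_3 = 7 a_1 = 7  ->  a_3 = 7/6
  x^2: 12 a_4 - 7 a_2 = 0  ->  12 a_4 = 7 a_2 = -49/2  ->  a_4 = -49/24
Truncated series: y(x) = -1 + x - (7/2) x^2 + (7/6) x^3 - (49/24) x^4 + O(x^5).

a_0 = -1; a_1 = 1; a_2 = -7/2; a_3 = 7/6; a_4 = -49/24


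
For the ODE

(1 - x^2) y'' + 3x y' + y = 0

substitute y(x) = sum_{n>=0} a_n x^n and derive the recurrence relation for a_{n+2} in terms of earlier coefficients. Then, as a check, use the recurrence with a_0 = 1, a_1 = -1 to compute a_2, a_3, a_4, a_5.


Substitute y = sum_n a_n x^n.
(1 - 1 x^2) y'' contributes (n+2)(n+1) a_{n+2} - n(n-1) a_n at x^n.
3 x y'(x) contributes 3 n a_n at x^n.
y(x) contributes 1 a_n at x^n.
Matching x^n: (n+2)(n+1) a_{n+2} + (-n(n-1) + 3 n + 1) a_n = 0.
Thus a_{n+2} = (n(n-1) - 3 n - 1) / ((n+1)(n+2)) * a_n.

Check with a_0 = 1, a_1 = -1 (apply the recurrence for n = 0, 1, 2, 3): a_0 = 1, a_1 = -1, a_2 = -1/2, a_3 = 2/3, a_4 = 5/24, a_5 = -2/15.

a_(n+2) = (n(n-1) - 3 n - 1) / ((n+1)(n+2)) * a_n; check: a_0 = 1, a_1 = -1, a_2 = -1/2, a_3 = 2/3, a_4 = 5/24, a_5 = -2/15


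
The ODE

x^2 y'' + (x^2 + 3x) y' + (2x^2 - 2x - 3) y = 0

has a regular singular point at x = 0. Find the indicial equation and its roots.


Divide by x^2 to reach normal form y'' + P_1(x) y' + P_2(x) y = 0 with P_1(x) = 1 + 3/x and P_2(x) = 2 - 2/x - 3/x^2.
x = 0 is a singular point because the y'-coefficient 1 + 3/x has a pole at x = 0 and the y-coefficient 2 - 2/x - 3/x^2 has a pole at x = 0.
It is a regular singular point because x P_1(x) = p(x) = x + 3 and x^2 P_2(x) = q(x) = 2x^2 - 2x - 3 are polynomials, hence analytic at x = 0.
p(0) = 3,  q(0) = -3.
Indicial equation: r(r-1) + p(0) r + q(0) = 0, i.e. r^2 + (p(0) - 1) r + q(0) = 0, i.e. r^2 + 2 r - 3 = 0.
Discriminant: (2)^2 - 4(-3) = 16, so r = (-2 ± 4)/2.
Solving: r_1 = 1, r_2 = -3.

indicial: r^2 + 2 r - 3 = 0; roots r_1 = 1, r_2 = -3


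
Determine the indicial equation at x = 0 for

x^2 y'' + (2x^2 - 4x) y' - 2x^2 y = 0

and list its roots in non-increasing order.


Divide by x^2 to reach normal form y'' + P_1(x) y' + P_2(x) y = 0 with P_1(x) = 2 - 4/x and P_2(x) = -2.
x = 0 is a singular point because the y'-coefficient 2 - 4/x has a pole at x = 0.
It is a regular singular point because x P_1(x) = p(x) = 2x - 4 and x^2 P_2(x) = q(x) = -2x^2 are polynomials, hence analytic at x = 0.
p(0) = -4,  q(0) = 0.
Indicial equation: r(r-1) + p(0) r + q(0) = 0, i.e. r^2 + (p(0) - 1) r + q(0) = 0, i.e. r^2 - 5 r = 0.
Discriminant: (-5)^2 - 4(0) = 25, so r = (5 ± 5)/2.
Solving: r_1 = 5, r_2 = 0.

indicial: r^2 - 5 r = 0; roots r_1 = 5, r_2 = 0


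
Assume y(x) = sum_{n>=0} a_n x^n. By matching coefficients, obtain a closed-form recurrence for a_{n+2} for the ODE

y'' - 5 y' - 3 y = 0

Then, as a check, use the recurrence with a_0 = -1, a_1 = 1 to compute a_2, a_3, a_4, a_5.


Substitute y = sum_n a_n x^n.
y''(x) has coefficient (n+2)(n+1) a_{n+2} at x^n;
-5 y'(x) has coefficient -5 (n+1) a_{n+1} at x^n;
-3 y(x) has coefficient -3 a_n at x^n.
Matching x^n: (n+2)(n+1) a_{n+2} - 5 (n+1) a_{n+1} - 3 a_n = 0.
Thus a_{n+2} = [5 (n+1) a_{n+1} + 3 a_n] / ((n+1)(n+2)).

Check with a_0 = -1, a_1 = 1 (apply the recurrence for n = 0, 1, 2, 3): a_0 = -1, a_1 = 1, a_2 = 1, a_3 = 13/6, a_4 = 71/24, a_5 = 197/60.

a_(n+2) = [5 (n+1) a_(n+1) + 3 a_n] / ((n+1)(n+2)); check: a_0 = -1, a_1 = 1, a_2 = 1, a_3 = 13/6, a_4 = 71/24, a_5 = 197/60


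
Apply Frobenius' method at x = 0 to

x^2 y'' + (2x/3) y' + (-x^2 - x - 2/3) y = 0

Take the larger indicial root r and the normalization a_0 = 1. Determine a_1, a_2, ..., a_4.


Write in Frobenius form y'' + (p(x)/x) y' + (q(x)/x^2) y = 0:
  p(x) = 2/3,  q(x) = -x^2 - x - 2/3.
Indicial equation: r(r-1) + (2/3) r + (-2/3) = 0 -> roots r_1 = 1, r_2 = -2/3.
Take r = r_1 = 1. Let y(x) = x^r sum_{n>=0} a_n x^n with a_0 = 1.
Substitute y = x^r sum a_n x^n and match x^{r+n}. The recurrence is
  D(n) a_n - 1 a_{n-1} - 1 a_{n-2} = 0,  where D(n) = (r+n)(r+n-1) + (2/3)(r+n) + (-2/3).
  a_n = [1 a_{n-1} + 1 a_{n-2}] / D(n).
Since the indicial polynomial factors as (r - r_1)(r - r_2), D(n) = (r_1 + n - r_1)(r_1 + n - r_2) = n(n + 5/3).
Evaluating step by step (a_0 = 1):
  n = 1: D(1) = 1(1 + 5/3) = 8/3; numerator = 1(1) = 1; a_1 = (1)/(8/3) = 3/8
  n = 2: D(2) = 2(2 + 5/3) = 22/3; numerator = 1(3/8) + 1(1) = 11/8; a_2 = (11/8)/(22/3) = 3/16
  n = 3: D(3) = 3(3 + 5/3) = 14; numerator = 1(3/16) + 1(3/8) = 9/16; a_3 = (9/16)/(14) = 9/224
  n = 4: D(4) = 4(4 + 5/3) = 68/3; numerator = 1(9/224) + 1(3/16) = 51/224; a_4 = (51/224)/(68/3) = 9/896

r = 1; a_0 = 1; a_1 = 3/8; a_2 = 3/16; a_3 = 9/224; a_4 = 9/896


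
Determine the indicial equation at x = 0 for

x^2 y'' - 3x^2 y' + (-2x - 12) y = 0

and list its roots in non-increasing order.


Divide by x^2 to reach normal form y'' + P_1(x) y' + P_2(x) y = 0 with P_1(x) = -3 and P_2(x) = -2/x - 12/x^2.
x = 0 is a singular point because the y-coefficient -2/x - 12/x^2 has a pole at x = 0.
It is a regular singular point because x P_1(x) = p(x) = -3x and x^2 P_2(x) = q(x) = -2x - 12 are polynomials, hence analytic at x = 0.
p(0) = 0,  q(0) = -12.
Indicial equation: r(r-1) + p(0) r + q(0) = 0, i.e. r^2 + (p(0) - 1) r + q(0) = 0, i.e. r^2 - 1 r - 12 = 0.
Discriminant: (-1)^2 - 4(-12) = 49, so r = (1 ± 7)/2.
Solving: r_1 = 4, r_2 = -3.

indicial: r^2 - 1 r - 12 = 0; roots r_1 = 4, r_2 = -3


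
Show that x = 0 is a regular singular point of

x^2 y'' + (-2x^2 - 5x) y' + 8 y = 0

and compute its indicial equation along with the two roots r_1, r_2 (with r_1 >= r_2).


Divide by x^2 to reach normal form y'' + P_1(x) y' + P_2(x) y = 0 with P_1(x) = -2 - 5/x and P_2(x) = 8/x^2.
x = 0 is a singular point because the y'-coefficient -2 - 5/x has a pole at x = 0 and the y-coefficient 8/x^2 has a pole at x = 0.
It is a regular singular point because x P_1(x) = p(x) = -2x - 5 and x^2 P_2(x) = q(x) = 8 are polynomials, hence analytic at x = 0.
p(0) = -5,  q(0) = 8.
Indicial equation: r(r-1) + p(0) r + q(0) = 0, i.e. r^2 + (p(0) - 1) r + q(0) = 0, i.e. r^2 - 6 r + 8 = 0.
Discriminant: (-6)^2 - 4(8) = 4, so r = (6 ± 2)/2.
Solving: r_1 = 4, r_2 = 2.

indicial: r^2 - 6 r + 8 = 0; roots r_1 = 4, r_2 = 2


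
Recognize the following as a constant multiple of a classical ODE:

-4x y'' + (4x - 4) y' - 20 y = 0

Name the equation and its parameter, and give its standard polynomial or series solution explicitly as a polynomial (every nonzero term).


All three coefficients share the factor -4; dividing through by -4 gives  x y'' + (1 - x) y' + 5 y = 0.
This matches the Laguerre equation x y'' + (1 - x) y' + n y = 0 with n = 5; the polynomial solution is L_5(x).
With y = sum_k a_k x^k, matching x^k gives (k+1)k a_{k+1} + (k+1) a_{k+1} - k a_k + n a_k = 0, i.e. (k+1)^2 a_{k+1} = (k - n) a_k = (k - 5) a_k. The right side vanishes at k = 5, so the series terminates at degree 5.
Standard normalization L_n(0) = 1 gives a_0 = 1. Work upward with a_{k+1} = (k - 5) a_k / (k+1)^2:
  a_1 = (0 - 5)(1) / 1^2 = -5/1 = -5
  a_2 = (1 - 5)(-5) / 2^2 = 20/4 = 5
  a_3 = (2 - 5)(5) / 3^2 = -15/9 = -5/3
  a_4 = (3 - 5)(-5/3) / 4^2 = (10/3)/16 = 5/24
  a_5 = (4 - 5)(5/24) / 5^2 = (-5/24)/25 = -1/120
Hence L_5(x) = -x^5/120 + 5 x^4/24 - 5 x^3/3 + 5 x^2 - 5 x + 1.

L_5(x); series = -x^5/120 + 5 x^4/24 - 5 x^3/3 + 5 x^2 - 5 x + 1


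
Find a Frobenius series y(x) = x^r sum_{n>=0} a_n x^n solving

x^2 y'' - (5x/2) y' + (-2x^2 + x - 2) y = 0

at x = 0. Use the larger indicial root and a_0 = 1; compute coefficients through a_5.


Write in Frobenius form y'' + (p(x)/x) y' + (q(x)/x^2) y = 0:
  p(x) = -5/2,  q(x) = -2x^2 + x - 2.
Indicial equation: r(r-1) + (-5/2) r + (-2) = 0 -> roots r_1 = 4, r_2 = -1/2.
Take r = r_1 = 4. Let y(x) = x^r sum_{n>=0} a_n x^n with a_0 = 1.
Substitute y = x^r sum a_n x^n and match x^{r+n}. The recurrence is
  D(n) a_n + 1 a_{n-1} - 2 a_{n-2} = 0,  where D(n) = (r+n)(r+n-1) + (-5/2)(r+n) + (-2).
  a_n = [-1 a_{n-1} + 2 a_{n-2}] / D(n).
Since the indicial polynomial factors as (r - r_1)(r - r_2), D(n) = (r_1 + n - r_1)(r_1 + n - r_2) = n(n + 9/2).
Evaluating step by step (a_0 = 1):
  n = 1: D(1) = 1(1 + 9/2) = 11/2; numerator = -1(1) = -1; a_1 = (-1)/(11/2) = -2/11
  n = 2: D(2) = 2(2 + 9/2) = 13; numerator = -1(-2/11) + 2(1) = 24/11; a_2 = (24/11)/(13) = 24/143
  n = 3: D(3) = 3(3 + 9/2) = 45/2; numerator = -1(24/143) + 2(-2/11) = -76/143; a_3 = (-76/143)/(45/2) = -152/6435
  n = 4: D(4) = 4(4 + 9/2) = 34; numerator = -1(-152/6435) + 2(24/143) = 2312/6435; a_4 = (2312/6435)/(34) = 68/6435
  n = 5: D(5) = 5(5 + 9/2) = 95/2; numerator = -1(68/6435) + 2(-152/6435) = -124/2145; a_5 = (-124/2145)/(95/2) = -248/203775

r = 4; a_0 = 1; a_1 = -2/11; a_2 = 24/143; a_3 = -152/6435; a_4 = 68/6435; a_5 = -248/203775
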